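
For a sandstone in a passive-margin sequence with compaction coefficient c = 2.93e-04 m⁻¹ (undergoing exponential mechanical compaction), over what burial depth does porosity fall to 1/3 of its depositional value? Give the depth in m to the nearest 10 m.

3750 m

Working in km (1 km = 1000 m; c in km⁻¹ = c in m⁻¹ × 1000):
φ/φ₀ = 1/3 ⇒ exp(−c·z) = 1/3 ⇒ z = ln(3) / c
z = 1.0986 / 0.293 = 3.750 km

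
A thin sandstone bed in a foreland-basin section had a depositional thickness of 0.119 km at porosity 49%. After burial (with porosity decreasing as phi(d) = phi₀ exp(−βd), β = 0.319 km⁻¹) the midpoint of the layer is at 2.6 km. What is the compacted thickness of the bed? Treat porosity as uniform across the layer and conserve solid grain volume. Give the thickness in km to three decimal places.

Porosity at 2.6 km: phi = 0.49·exp(−0.319×2.6) = 0.2138
Solid-volume conservation: h(1−phi) = h₀(1−phi₀) ⇒ h = h₀·(1−phi₀)/(1−phi)
h = 0.119 × (1 − 0.49)/(1 − 0.2138) = 0.119 × 0.6487 = 0.0772 km

0.077 km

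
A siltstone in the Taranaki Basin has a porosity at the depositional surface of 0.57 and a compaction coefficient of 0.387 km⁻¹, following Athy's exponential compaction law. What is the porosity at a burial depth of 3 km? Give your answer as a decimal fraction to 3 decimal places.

0.179

φ = φ₀·exp(−β·d) = 0.57 × exp(−0.387 × 3) = 0.57 × exp(−1.161)
  = 0.57 × 0.3132 = 0.1785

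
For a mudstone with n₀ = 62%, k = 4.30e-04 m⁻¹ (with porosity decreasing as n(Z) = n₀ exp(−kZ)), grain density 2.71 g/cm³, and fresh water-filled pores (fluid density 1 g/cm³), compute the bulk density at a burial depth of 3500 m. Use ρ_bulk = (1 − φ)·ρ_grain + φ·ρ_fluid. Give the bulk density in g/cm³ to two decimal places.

2.47 g/cm³

Working in km (1 km = 1000 m; k in km⁻¹ = k in m⁻¹ × 1000):
Porosity at depth: n = 0.62·exp(−0.43×3.5) = 0.62×0.2220 = 0.1377
Bulk density: ρ_b = (1−n)ρ_g + n·ρ_f = 0.8623×2.71 + 0.1377×1
       = 2.337 + 0.138 = 2.475 g/cm³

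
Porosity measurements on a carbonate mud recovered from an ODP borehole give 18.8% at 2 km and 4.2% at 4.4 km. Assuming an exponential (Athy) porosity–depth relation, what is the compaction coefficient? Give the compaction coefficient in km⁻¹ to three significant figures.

Athy: n(d) = n₀ e^(−cd) ⇒ n₁/n₂ = e^{c(d₂−d₁)} ⇒ c = ln(n₁/n₂)/(d₂−d₁)
c = ln(0.188/0.042) / (4.4 − 2) = ln(4.476) / 2.4 = 1.4988 / 2.4 = 0.6245 km⁻¹

0.624 km⁻¹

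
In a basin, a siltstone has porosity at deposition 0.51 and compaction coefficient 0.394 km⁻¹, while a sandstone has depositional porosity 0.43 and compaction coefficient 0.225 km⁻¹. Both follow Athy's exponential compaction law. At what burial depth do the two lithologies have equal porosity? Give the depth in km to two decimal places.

1.01 km

Set φ₀ₐ e^(−kₐz) = φ₀ᵦ e^(−kᵦz) ⇒ ln(φ₀ₐ/φ₀ᵦ) = (kₐ − kᵦ)·z
z = ln(0.51/0.43) / (0.394 − 0.225) = 0.1706 / 0.169 = 1.010 km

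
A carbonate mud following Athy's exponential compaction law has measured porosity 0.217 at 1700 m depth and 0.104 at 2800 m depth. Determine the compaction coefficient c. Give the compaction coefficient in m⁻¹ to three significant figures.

0.000669 m⁻¹

Working in km (1 km = 1000 m; c in km⁻¹ = c in m⁻¹ × 1000):
Athy: φ(d) = φ₀ e^(−cd) ⇒ φ₁/φ₂ = e^{c(d₂−d₁)} ⇒ c = ln(φ₁/φ₂)/(d₂−d₁)
c = ln(0.217/0.104) / (2.8 − 1.7) = ln(2.087) / 1.1 = 0.7355 / 1.1 = 0.6686 km⁻¹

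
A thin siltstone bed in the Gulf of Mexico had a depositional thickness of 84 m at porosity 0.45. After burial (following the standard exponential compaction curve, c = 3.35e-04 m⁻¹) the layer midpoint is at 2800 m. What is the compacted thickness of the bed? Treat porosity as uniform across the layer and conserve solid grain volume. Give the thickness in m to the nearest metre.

Working in km (1 km = 1000 m; c in km⁻¹ = c in m⁻¹ × 1000):
Porosity at 2.8 km: φ = 0.45·exp(−0.335×2.8) = 0.1761
Solid-volume conservation: h(1−φ) = h₀(1−φ₀) ⇒ h = h₀·(1−φ₀)/(1−φ)
h = 0.084 × (1 − 0.45)/(1 − 0.1761) = 0.084 × 0.6676 = 0.0561 km

56 m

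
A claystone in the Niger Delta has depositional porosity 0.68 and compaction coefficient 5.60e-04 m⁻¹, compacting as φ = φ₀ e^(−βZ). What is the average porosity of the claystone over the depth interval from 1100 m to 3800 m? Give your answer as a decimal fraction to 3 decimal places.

Working in km (1 km = 1000 m; β in km⁻¹ = β in m⁻¹ × 1000):
⟨φ⟩ = (1/(Z₂−Z₁)) ∫ φ₀ e^(−βZ) dZ = φ₀·(e^(−β·Z₁) − e^(−β·Z₂)) / (β·(Z₂−Z₁))
e^(−0.56×1.1) = 0.5401; e^(−0.56×3.8) = 0.1191
⟨φ⟩ = 0.68 × (0.5401 − 0.1191) / (0.56 × 2.7) = 0.68 × 0.2785 = 0.1894

0.189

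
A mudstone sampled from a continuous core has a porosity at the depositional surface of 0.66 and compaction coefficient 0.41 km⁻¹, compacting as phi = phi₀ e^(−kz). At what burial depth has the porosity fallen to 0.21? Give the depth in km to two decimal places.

Invert Athy's law: z = ln(phi₀/phi) / k
z = ln(0.66/0.21) / 0.41 = ln(3.143) / 0.41 = 1.1451 / 0.41 = 2.793 km

2.79 km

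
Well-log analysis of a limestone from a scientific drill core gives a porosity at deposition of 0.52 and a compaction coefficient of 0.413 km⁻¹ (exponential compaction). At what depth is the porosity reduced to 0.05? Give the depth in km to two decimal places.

Invert Athy's law: z = ln(φ₀/φ) / β
z = ln(0.52/0.05) / 0.413 = ln(10.4) / 0.413 = 2.3418 / 0.413 = 5.670 km

5.67 km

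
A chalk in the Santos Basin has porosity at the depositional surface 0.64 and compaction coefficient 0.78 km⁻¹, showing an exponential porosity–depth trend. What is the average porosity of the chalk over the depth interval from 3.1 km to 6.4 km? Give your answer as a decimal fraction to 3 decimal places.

0.020

⟨φ⟩ = (1/(Z₂−Z₁)) ∫ φ₀ e^(−cZ) dZ = φ₀·(e^(−c·Z₁) − e^(−c·Z₂)) / (c·(Z₂−Z₁))
e^(−0.78×3.1) = 0.0891; e^(−0.78×6.4) = 0.0068
⟨φ⟩ = 0.64 × (0.0891 − 0.0068) / (0.78 × 3.3) = 0.64 × 0.0320 = 0.0205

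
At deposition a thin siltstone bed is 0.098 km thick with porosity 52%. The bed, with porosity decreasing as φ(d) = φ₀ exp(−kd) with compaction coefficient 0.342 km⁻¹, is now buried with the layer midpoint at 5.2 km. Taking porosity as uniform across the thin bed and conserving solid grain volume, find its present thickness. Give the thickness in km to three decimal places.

Porosity at 5.2 km: φ = 0.52·exp(−0.342×5.2) = 0.0878
Solid-volume conservation: h(1−φ) = h₀(1−φ₀) ⇒ h = h₀·(1−φ₀)/(1−φ)
h = 0.098 × (1 − 0.52)/(1 − 0.0878) = 0.098 × 0.5262 = 0.0516 km

0.052 km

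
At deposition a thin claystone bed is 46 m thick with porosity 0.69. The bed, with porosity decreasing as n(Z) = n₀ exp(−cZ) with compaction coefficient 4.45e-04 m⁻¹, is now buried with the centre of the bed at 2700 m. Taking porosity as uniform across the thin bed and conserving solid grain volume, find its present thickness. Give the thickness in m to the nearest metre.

Working in km (1 km = 1000 m; c in km⁻¹ = c in m⁻¹ × 1000):
Porosity at 2.7 km: n = 0.69·exp(−0.445×2.7) = 0.2075
Solid-volume conservation: h(1−n) = h₀(1−n₀) ⇒ h = h₀·(1−n₀)/(1−n)
h = 0.046 × (1 − 0.69)/(1 − 0.2075) = 0.046 × 0.3912 = 0.0180 km

18 m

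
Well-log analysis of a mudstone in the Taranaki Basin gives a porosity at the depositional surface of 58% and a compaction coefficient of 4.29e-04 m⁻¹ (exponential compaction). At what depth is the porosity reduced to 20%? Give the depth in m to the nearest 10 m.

Working in km (1 km = 1000 m; c in km⁻¹ = c in m⁻¹ × 1000):
Invert Athy's law: z = ln(phi₀/phi) / c
z = ln(0.58/0.2) / 0.429 = ln(2.9) / 0.429 = 1.0647 / 0.429 = 2.482 km

2480 m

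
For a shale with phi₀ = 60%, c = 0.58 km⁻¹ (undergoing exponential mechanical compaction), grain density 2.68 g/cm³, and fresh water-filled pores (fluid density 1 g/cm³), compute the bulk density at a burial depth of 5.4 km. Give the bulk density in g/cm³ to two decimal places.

Porosity at depth: phi = 0.6·exp(−0.58×5.4) = 0.6×0.0436 = 0.0262
Bulk density: ρ_b = (1−phi)ρ_g + phi·ρ_f = 0.9738×2.68 + 0.0262×1
       = 2.610 + 0.026 = 2.636 g/cm³

2.64 g/cm³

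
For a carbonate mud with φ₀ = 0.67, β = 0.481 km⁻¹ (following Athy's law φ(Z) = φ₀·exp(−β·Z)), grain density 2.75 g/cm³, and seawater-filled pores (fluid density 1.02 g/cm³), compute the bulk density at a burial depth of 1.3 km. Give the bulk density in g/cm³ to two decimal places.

Porosity at depth: φ = 0.67·exp(−0.481×1.3) = 0.67×0.5351 = 0.3585
Bulk density: ρ_b = (1−φ)ρ_g + φ·ρ_f = 0.6415×2.75 + 0.3585×1.02
       = 1.764 + 0.366 = 2.130 g/cm³

2.13 g/cm³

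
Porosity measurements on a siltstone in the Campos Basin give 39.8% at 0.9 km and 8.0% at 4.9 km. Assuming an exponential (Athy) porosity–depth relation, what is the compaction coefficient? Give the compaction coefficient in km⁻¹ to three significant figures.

0.401 km⁻¹

Athy: n(z) = n₀ e^(−cz) ⇒ n₁/n₂ = e^{c(z₂−z₁)} ⇒ c = ln(n₁/n₂)/(z₂−z₁)
c = ln(0.398/0.08) / (4.9 − 0.9) = ln(4.975) / 4 = 1.6044 / 4 = 0.4011 km⁻¹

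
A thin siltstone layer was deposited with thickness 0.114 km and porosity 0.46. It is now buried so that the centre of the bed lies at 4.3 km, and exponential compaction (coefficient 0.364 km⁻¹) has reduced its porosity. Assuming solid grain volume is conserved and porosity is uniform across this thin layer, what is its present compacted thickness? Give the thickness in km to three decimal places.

Porosity at 4.3 km: φ = 0.46·exp(−0.364×4.3) = 0.0962
Solid-volume conservation: h(1−φ) = h₀(1−φ₀) ⇒ h = h₀·(1−φ₀)/(1−φ)
h = 0.114 × (1 − 0.46)/(1 − 0.0962) = 0.114 × 0.5975 = 0.0681 km

0.068 km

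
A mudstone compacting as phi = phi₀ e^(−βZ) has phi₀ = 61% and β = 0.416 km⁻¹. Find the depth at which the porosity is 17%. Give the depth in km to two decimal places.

3.07 km

Invert Athy's law: Z = ln(phi₀/phi) / β
Z = ln(0.61/0.17) / 0.416 = ln(3.588) / 0.416 = 1.2777 / 0.416 = 3.071 km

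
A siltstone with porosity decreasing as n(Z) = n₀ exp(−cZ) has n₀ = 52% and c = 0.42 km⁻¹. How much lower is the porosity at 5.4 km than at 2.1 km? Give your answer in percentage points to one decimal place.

n(2.1) = 0.52·e^(−0.42×2.1) = 0.2153
n(5.4) = 0.52·e^(−0.42×5.4) = 0.0538
Δn = 0.2153 − 0.0538 = 0.1614

16.1 percentage points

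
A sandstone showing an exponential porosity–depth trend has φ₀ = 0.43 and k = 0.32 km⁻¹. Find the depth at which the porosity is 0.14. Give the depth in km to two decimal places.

Invert Athy's law: z = ln(φ₀/φ) / k
z = ln(0.43/0.14) / 0.32 = ln(3.071) / 0.32 = 1.1221 / 0.32 = 3.507 km

3.51 km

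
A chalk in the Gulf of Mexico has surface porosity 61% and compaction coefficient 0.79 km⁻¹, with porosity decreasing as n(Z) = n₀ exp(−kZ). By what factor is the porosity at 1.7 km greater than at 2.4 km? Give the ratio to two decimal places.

n(Z₁)/n(Z₂) = e^(−k·Z₁)/e^(−k·Z₂) = e^{k(Z₂−Z₁)}
= exp(0.79 × 0.7) = exp(0.553) = 1.7385

1.74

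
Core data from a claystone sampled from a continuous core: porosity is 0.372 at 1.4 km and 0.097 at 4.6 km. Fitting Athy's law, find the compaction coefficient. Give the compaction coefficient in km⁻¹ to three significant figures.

0.420 km⁻¹

Athy: φ(Z) = φ₀ e^(−cZ) ⇒ φ₁/φ₂ = e^{c(Z₂−Z₁)} ⇒ c = ln(φ₁/φ₂)/(Z₂−Z₁)
c = ln(0.372/0.097) / (4.6 − 1.4) = ln(3.835) / 3.2 = 1.3442 / 3.2 = 0.4201 km⁻¹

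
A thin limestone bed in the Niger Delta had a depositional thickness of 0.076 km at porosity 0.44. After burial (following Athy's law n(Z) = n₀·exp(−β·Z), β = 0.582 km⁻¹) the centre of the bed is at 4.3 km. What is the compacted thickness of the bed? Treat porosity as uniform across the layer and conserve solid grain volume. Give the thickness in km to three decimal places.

Porosity at 4.3 km: n = 0.44·exp(−0.582×4.3) = 0.0360
Solid-volume conservation: h(1−n) = h₀(1−n₀) ⇒ h = h₀·(1−n₀)/(1−n)
h = 0.076 × (1 − 0.44)/(1 − 0.0360) = 0.076 × 0.5809 = 0.0442 km

0.044 km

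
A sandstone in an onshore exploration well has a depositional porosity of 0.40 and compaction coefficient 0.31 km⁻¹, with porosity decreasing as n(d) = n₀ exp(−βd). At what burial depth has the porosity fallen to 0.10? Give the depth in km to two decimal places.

Invert Athy's law: d = ln(n₀/n) / β
d = ln(0.4/0.1) / 0.31 = ln(4) / 0.31 = 1.3863 / 0.31 = 4.472 km

4.47 km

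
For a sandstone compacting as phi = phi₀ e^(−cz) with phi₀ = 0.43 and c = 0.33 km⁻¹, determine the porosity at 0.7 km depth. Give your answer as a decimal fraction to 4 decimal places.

phi = phi₀·exp(−c·z) = 0.43 × exp(−0.33 × 0.7) = 0.43 × exp(−0.231)
  = 0.43 × 0.7937 = 0.3413

0.3413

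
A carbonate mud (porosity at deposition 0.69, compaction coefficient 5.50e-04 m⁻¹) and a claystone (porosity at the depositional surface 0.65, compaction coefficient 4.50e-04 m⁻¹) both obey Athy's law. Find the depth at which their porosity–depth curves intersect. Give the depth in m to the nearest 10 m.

Working in km (1 km = 1000 m; β in km⁻¹ = β in m⁻¹ × 1000):
Set phi₀ₐ e^(−βₐd) = phi₀ᵦ e^(−βᵦd) ⇒ ln(phi₀ₐ/phi₀ᵦ) = (βₐ − βᵦ)·d
d = ln(0.69/0.65) / (0.55 − 0.45) = 0.0597 / 0.1 = 0.597 km

600 m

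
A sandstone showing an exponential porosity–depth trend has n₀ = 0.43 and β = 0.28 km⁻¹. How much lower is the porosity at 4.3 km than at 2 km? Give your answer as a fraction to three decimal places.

n(2) = 0.43·e^(−0.28×2) = 0.2456
n(4.3) = 0.43·e^(−0.28×4.3) = 0.1290
Δn = 0.2456 − 0.1290 = 0.1166

0.117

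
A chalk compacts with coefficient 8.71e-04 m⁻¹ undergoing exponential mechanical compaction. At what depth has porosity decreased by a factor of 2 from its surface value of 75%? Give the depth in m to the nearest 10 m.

800 m

Working in km (1 km = 1000 m; k in km⁻¹ = k in m⁻¹ × 1000):
n/n₀ = 1/2 ⇒ exp(−k·Z) = 1/2 ⇒ Z = ln(2) / k
Z = 0.6931 / 0.871 = 0.796 km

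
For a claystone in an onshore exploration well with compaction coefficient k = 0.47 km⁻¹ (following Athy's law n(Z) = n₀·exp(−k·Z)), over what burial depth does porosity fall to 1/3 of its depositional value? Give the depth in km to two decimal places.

2.34 km

n/n₀ = 1/3 ⇒ exp(−k·Z) = 1/3 ⇒ Z = ln(3) / k
Z = 1.0986 / 0.47 = 2.337 km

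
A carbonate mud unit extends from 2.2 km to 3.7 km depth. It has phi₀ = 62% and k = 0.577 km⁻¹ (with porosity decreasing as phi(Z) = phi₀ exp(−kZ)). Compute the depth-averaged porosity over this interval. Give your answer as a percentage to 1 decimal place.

⟨phi⟩ = (1/(Z₂−Z₁)) ∫ phi₀ e^(−kZ) dZ = phi₀·(e^(−k·Z₁) − e^(−k·Z₂)) / (k·(Z₂−Z₁))
e^(−0.577×2.2) = 0.2810; e^(−0.577×3.7) = 0.1183
⟨phi⟩ = 0.62 × (0.2810 − 0.1183) / (0.577 × 1.5) = 0.62 × 0.1880 = 0.1166

11.7%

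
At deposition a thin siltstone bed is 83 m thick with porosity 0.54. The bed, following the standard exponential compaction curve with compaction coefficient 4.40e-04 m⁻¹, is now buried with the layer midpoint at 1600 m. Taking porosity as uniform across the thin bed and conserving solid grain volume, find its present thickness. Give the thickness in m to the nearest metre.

Working in km (1 km = 1000 m; c in km⁻¹ = c in m⁻¹ × 1000):
Porosity at 1.6 km: n = 0.54·exp(−0.44×1.6) = 0.2671
Solid-volume conservation: h(1−n) = h₀(1−n₀) ⇒ h = h₀·(1−n₀)/(1−n)
h = 0.083 × (1 − 0.54)/(1 − 0.2671) = 0.083 × 0.6276 = 0.0521 km

52 m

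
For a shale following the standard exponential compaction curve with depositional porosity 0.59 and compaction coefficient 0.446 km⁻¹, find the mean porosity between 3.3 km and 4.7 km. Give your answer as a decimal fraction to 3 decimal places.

0.101

⟨phi⟩ = (1/(Z₂−Z₁)) ∫ phi₀ e^(−βZ) dZ = phi₀·(e^(−β·Z₁) − e^(−β·Z₂)) / (β·(Z₂−Z₁))
e^(−0.446×3.3) = 0.2295; e^(−0.446×4.7) = 0.1229
⟨phi⟩ = 0.59 × (0.2295 − 0.1229) / (0.446 × 1.4) = 0.59 × 0.1707 = 0.1007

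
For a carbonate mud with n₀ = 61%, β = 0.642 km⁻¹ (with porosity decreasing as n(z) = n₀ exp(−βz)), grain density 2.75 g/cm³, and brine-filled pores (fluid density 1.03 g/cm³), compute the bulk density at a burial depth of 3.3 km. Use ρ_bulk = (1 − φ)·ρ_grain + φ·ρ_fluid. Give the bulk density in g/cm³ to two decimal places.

2.62 g/cm³

Porosity at depth: n = 0.61·exp(−0.642×3.3) = 0.61×0.1202 = 0.0733
Bulk density: ρ_b = (1−n)ρ_g + n·ρ_f = 0.9267×2.75 + 0.0733×1.03
       = 2.548 + 0.076 = 2.624 g/cm³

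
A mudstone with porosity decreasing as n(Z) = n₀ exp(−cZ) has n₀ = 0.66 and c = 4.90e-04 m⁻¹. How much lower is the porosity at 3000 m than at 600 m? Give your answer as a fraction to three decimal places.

0.340

Working in km (1 km = 1000 m; c in km⁻¹ = c in m⁻¹ × 1000):
n(0.6) = 0.66·e^(−0.49×0.6) = 0.4919
n(3) = 0.66·e^(−0.49×3) = 0.1518
Δn = 0.4919 − 0.1518 = 0.3401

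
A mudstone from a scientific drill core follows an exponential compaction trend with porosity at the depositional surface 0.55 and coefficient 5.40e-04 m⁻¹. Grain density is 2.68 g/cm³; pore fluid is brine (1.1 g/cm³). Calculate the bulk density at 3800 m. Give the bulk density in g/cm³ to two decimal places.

2.57 g/cm³

Working in km (1 km = 1000 m; k in km⁻¹ = k in m⁻¹ × 1000):
Porosity at depth: phi = 0.55·exp(−0.54×3.8) = 0.55×0.1285 = 0.0707
Bulk density: ρ_b = (1−phi)ρ_g + phi·ρ_f = 0.9293×2.68 + 0.0707×1.1
       = 2.491 + 0.078 = 2.568 g/cm³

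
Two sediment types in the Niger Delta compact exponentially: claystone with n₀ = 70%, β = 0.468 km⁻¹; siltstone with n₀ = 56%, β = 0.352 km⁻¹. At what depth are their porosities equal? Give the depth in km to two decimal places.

1.92 km

Set n₀ₐ e^(−βₐd) = n₀ᵦ e^(−βᵦd) ⇒ ln(n₀ₐ/n₀ᵦ) = (βₐ − βᵦ)·d
d = ln(0.7/0.56) / (0.468 − 0.352) = 0.2231 / 0.116 = 1.924 km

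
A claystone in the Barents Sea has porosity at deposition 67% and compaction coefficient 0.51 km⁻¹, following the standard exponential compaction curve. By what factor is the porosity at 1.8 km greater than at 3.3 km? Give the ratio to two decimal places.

n(d₁)/n(d₂) = e^(−c·d₁)/e^(−c·d₂) = e^{c(d₂−d₁)}
= exp(0.51 × 1.5) = exp(0.765) = 2.1490

2.15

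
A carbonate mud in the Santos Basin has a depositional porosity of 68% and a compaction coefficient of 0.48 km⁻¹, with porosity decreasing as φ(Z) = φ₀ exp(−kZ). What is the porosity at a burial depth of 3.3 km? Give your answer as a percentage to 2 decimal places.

13.95%

φ = φ₀·exp(−k·Z) = 0.68 × exp(−0.48 × 3.3) = 0.68 × exp(−1.584)
  = 0.68 × 0.2052 = 0.1395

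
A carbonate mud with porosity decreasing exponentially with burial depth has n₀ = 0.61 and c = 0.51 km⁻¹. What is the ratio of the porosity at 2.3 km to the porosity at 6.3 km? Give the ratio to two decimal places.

7.69

n(d₁)/n(d₂) = e^(−c·d₁)/e^(−c·d₂) = e^{c(d₂−d₁)}
= exp(0.51 × 4) = exp(2.04) = 7.6906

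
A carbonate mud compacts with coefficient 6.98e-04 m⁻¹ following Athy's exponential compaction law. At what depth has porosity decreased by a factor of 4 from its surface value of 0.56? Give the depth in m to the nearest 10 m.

1990 m

Working in km (1 km = 1000 m; c in km⁻¹ = c in m⁻¹ × 1000):
φ/φ₀ = 1/4 ⇒ exp(−c·Z) = 1/4 ⇒ Z = ln(4) / c
Z = 1.3863 / 0.698 = 1.986 km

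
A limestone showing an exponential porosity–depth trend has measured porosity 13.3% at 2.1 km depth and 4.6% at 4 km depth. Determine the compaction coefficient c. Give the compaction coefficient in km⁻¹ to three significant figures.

Athy: phi(z) = phi₀ e^(−cz) ⇒ phi₁/phi₂ = e^{c(z₂−z₁)} ⇒ c = ln(phi₁/phi₂)/(z₂−z₁)
c = ln(0.133/0.046) / (4 − 2.1) = ln(2.891) / 1.9 = 1.0617 / 1.9 = 0.5588 km⁻¹

0.559 km⁻¹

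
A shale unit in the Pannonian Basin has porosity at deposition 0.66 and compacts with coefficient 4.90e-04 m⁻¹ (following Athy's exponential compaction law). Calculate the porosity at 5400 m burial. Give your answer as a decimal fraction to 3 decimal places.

Working in km (1 km = 1000 m; c in km⁻¹ = c in m⁻¹ × 1000):
phi = phi₀·exp(−c·d) = 0.66 × exp(−0.49 × 5.4) = 0.66 × exp(−2.646)
  = 0.66 × 0.0709 = 0.0468

0.047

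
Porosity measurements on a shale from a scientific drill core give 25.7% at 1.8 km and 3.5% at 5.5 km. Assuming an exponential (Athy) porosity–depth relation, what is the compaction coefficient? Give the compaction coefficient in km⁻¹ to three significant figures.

0.539 km⁻¹

Athy: φ(Z) = φ₀ e^(−βZ) ⇒ φ₁/φ₂ = e^{β(Z₂−Z₁)} ⇒ β = ln(φ₁/φ₂)/(Z₂−Z₁)
β = ln(0.257/0.035) / (5.5 − 1.8) = ln(7.343) / 3.7 = 1.9937 / 3.7 = 0.5388 km⁻¹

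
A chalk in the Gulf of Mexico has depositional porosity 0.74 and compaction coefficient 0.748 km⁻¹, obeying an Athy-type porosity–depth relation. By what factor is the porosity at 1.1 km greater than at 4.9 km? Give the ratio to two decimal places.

17.16

phi(z₁)/phi(z₂) = e^(−k·z₁)/e^(−k·z₂) = e^{k(z₂−z₁)}
= exp(0.748 × 3.8) = exp(2.842) = 17.1569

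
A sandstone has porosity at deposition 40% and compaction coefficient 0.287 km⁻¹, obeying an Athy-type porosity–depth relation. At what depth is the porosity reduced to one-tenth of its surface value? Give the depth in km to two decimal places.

n/n₀ = 1/10 ⇒ exp(−c·Z) = 1/10 ⇒ Z = ln(10) / c
Z = 2.3026 / 0.287 = 8.023 km

8.02 km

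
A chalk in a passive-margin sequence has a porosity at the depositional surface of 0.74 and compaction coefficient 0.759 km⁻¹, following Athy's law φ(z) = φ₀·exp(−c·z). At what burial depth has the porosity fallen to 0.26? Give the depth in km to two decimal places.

Invert Athy's law: z = ln(φ₀/φ) / c
z = ln(0.74/0.26) / 0.759 = ln(2.846) / 0.759 = 1.0460 / 0.759 = 1.378 km

1.38 km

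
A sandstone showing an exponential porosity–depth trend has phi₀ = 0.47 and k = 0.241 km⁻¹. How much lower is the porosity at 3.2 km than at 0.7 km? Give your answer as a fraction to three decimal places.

phi(0.7) = 0.47·e^(−0.241×0.7) = 0.3970
phi(3.2) = 0.47·e^(−0.241×3.2) = 0.2174
Δphi = 0.3970 − 0.2174 = 0.1797

0.180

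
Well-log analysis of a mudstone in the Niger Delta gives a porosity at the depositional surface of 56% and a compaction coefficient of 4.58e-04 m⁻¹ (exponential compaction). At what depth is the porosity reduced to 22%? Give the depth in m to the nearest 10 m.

Working in km (1 km = 1000 m; c in km⁻¹ = c in m⁻¹ × 1000):
Invert Athy's law: d = ln(phi₀/phi) / c
d = ln(0.56/0.22) / 0.458 = ln(2.545) / 0.458 = 0.9343 / 0.458 = 2.040 km

2040 m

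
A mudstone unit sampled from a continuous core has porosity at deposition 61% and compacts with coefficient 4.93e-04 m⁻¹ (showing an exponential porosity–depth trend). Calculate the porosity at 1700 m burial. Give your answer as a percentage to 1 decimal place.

Working in km (1 km = 1000 m; k in km⁻¹ = k in m⁻¹ × 1000):
φ = φ₀·exp(−k·Z) = 0.61 × exp(−0.493 × 1.7) = 0.61 × exp(−0.8381)
  = 0.61 × 0.4325 = 0.2638

26.4%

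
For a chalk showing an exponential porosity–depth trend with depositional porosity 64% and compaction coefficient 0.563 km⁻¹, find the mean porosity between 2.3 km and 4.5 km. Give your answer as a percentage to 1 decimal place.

10.1%

⟨phi⟩ = (1/(d₂−d₁)) ∫ phi₀ e^(−kd) dd = phi₀·(e^(−k·d₁) − e^(−k·d₂)) / (k·(d₂−d₁))
e^(−0.563×2.3) = 0.2739; e^(−0.563×4.5) = 0.0794
⟨phi⟩ = 0.64 × (0.2739 − 0.0794) / (0.563 × 2.2) = 0.64 × 0.1571 = 0.1005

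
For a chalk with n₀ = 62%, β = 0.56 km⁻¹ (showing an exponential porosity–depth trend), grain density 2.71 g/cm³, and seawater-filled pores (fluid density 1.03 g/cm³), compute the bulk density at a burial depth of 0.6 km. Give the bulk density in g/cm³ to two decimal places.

1.97 g/cm³

Porosity at depth: n = 0.62·exp(−0.56×0.6) = 0.62×0.7146 = 0.4431
Bulk density: ρ_b = (1−n)ρ_g + n·ρ_f = 0.5569×2.71 + 0.4431×1.03
       = 1.509 + 0.456 = 1.966 g/cm³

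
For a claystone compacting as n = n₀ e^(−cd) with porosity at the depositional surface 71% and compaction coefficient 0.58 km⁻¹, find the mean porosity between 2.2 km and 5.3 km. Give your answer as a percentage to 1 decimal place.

9.2%

⟨n⟩ = (1/(d₂−d₁)) ∫ n₀ e^(−cd) dd = n₀·(e^(−c·d₁) − e^(−c·d₂)) / (c·(d₂−d₁))
e^(−0.58×2.2) = 0.2792; e^(−0.58×5.3) = 0.0462
⟨n⟩ = 0.71 × (0.2792 − 0.0462) / (0.58 × 3.1) = 0.71 × 0.1295 = 0.0920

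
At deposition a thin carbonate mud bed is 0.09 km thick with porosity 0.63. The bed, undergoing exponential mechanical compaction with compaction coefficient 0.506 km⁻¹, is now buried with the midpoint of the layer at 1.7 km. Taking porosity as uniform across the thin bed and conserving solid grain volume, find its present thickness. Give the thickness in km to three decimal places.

0.045 km

Porosity at 1.7 km: n = 0.63·exp(−0.506×1.7) = 0.2665
Solid-volume conservation: h(1−n) = h₀(1−n₀) ⇒ h = h₀·(1−n₀)/(1−n)
h = 0.09 × (1 − 0.63)/(1 − 0.2665) = 0.09 × 0.5045 = 0.0454 km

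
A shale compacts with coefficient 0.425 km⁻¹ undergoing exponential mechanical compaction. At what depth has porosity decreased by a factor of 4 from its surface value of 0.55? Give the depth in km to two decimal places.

n/n₀ = 1/4 ⇒ exp(−c·z) = 1/4 ⇒ z = ln(4) / c
z = 1.3863 / 0.425 = 3.262 km

3.26 km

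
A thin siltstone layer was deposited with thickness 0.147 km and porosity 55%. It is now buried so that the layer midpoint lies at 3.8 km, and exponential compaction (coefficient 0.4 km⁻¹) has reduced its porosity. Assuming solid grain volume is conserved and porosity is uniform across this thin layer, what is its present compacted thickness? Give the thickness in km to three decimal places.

0.075 km

Porosity at 3.8 km: φ = 0.55·exp(−0.4×3.8) = 0.1203
Solid-volume conservation: h(1−φ) = h₀(1−φ₀) ⇒ h = h₀·(1−φ₀)/(1−φ)
h = 0.147 × (1 − 0.55)/(1 − 0.1203) = 0.147 × 0.5115 = 0.0752 km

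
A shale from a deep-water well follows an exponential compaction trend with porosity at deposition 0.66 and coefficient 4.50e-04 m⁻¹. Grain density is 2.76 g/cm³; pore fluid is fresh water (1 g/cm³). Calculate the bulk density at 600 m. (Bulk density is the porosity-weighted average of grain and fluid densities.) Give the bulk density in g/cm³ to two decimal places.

1.87 g/cm³

Working in km (1 km = 1000 m; k in km⁻¹ = k in m⁻¹ × 1000):
Porosity at depth: φ = 0.66·exp(−0.45×0.6) = 0.66×0.7634 = 0.5038
Bulk density: ρ_b = (1−φ)ρ_g + φ·ρ_f = 0.4962×2.76 + 0.5038×1
       = 1.369 + 0.504 = 1.873 g/cm³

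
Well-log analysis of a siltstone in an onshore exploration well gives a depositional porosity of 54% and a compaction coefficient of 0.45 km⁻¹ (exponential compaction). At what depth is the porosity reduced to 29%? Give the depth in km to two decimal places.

1.38 km

Invert Athy's law: Z = ln(n₀/n) / β
Z = ln(0.54/0.29) / 0.45 = ln(1.862) / 0.45 = 0.6217 / 0.45 = 1.382 km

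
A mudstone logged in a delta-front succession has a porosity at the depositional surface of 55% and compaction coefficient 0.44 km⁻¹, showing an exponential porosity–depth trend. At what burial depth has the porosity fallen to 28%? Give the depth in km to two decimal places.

1.53 km

Invert Athy's law: Z = ln(n₀/n) / k
Z = ln(0.55/0.28) / 0.44 = ln(1.964) / 0.44 = 0.6751 / 0.44 = 1.534 km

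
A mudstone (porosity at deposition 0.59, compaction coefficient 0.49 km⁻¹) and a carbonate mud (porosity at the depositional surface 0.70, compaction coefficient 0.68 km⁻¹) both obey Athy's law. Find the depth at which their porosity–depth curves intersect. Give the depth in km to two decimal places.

0.90 km

Set n₀ₐ e^(−kₐd) = n₀ᵦ e^(−kᵦd) ⇒ ln(n₀ₐ/n₀ᵦ) = (kₐ − kᵦ)·d
d = ln(0.59/0.7) / (0.49 − 0.68) = -0.1710 / -0.19 = 0.900 km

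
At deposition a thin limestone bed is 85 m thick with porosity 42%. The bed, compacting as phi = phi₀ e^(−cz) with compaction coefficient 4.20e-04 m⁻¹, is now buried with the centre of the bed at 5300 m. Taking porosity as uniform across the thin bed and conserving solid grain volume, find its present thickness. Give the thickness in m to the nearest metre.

Working in km (1 km = 1000 m; c in km⁻¹ = c in m⁻¹ × 1000):
Porosity at 5.3 km: phi = 0.42·exp(−0.42×5.3) = 0.0453
Solid-volume conservation: h(1−phi) = h₀(1−phi₀) ⇒ h = h₀·(1−phi₀)/(1−phi)
h = 0.085 × (1 − 0.42)/(1 − 0.0453) = 0.085 × 0.6075 = 0.0516 km

52 m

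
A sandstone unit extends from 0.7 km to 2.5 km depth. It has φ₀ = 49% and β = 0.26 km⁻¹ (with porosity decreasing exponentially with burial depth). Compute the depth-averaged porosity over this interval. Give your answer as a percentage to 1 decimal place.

32.6%

⟨φ⟩ = (1/(d₂−d₁)) ∫ φ₀ e^(−βd) dd = φ₀·(e^(−β·d₁) − e^(−β·d₂)) / (β·(d₂−d₁))
e^(−0.26×0.7) = 0.8336; e^(−0.26×2.5) = 0.5220
⟨φ⟩ = 0.49 × (0.8336 − 0.5220) / (0.26 × 1.8) = 0.49 × 0.6657 = 0.3262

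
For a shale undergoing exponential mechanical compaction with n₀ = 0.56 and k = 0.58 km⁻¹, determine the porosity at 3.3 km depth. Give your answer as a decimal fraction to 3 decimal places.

0.083

n = n₀·exp(−k·Z) = 0.56 × exp(−0.58 × 3.3) = 0.56 × exp(−1.914)
  = 0.56 × 0.1475 = 0.0826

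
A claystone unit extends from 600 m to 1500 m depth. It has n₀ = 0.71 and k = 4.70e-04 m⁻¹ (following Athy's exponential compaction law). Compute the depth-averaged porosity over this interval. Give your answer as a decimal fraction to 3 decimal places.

0.437

Working in km (1 km = 1000 m; k in km⁻¹ = k in m⁻¹ × 1000):
⟨n⟩ = (1/(d₂−d₁)) ∫ n₀ e^(−kd) dd = n₀·(e^(−k·d₁) − e^(−k·d₂)) / (k·(d₂−d₁))
e^(−0.47×0.6) = 0.7543; e^(−0.47×1.5) = 0.4941
⟨n⟩ = 0.71 × (0.7543 − 0.4941) / (0.47 × 0.9) = 0.71 × 0.6150 = 0.4367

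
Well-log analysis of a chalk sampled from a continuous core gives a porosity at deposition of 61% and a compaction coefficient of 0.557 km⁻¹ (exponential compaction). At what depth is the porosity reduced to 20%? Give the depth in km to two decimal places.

Invert Athy's law: Z = ln(n₀/n) / c
Z = ln(0.61/0.2) / 0.557 = ln(3.05) / 0.557 = 1.1151 / 0.557 = 2.002 km

2.00 km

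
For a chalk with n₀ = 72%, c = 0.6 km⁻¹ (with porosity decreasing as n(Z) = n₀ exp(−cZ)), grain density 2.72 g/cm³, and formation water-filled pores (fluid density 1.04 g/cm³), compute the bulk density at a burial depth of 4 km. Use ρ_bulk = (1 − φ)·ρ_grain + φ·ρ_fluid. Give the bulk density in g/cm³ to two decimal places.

2.61 g/cm³

Porosity at depth: n = 0.72·exp(−0.6×4) = 0.72×0.0907 = 0.0653
Bulk density: ρ_b = (1−n)ρ_g + n·ρ_f = 0.9347×2.72 + 0.0653×1.04
       = 2.542 + 0.068 = 2.610 g/cm³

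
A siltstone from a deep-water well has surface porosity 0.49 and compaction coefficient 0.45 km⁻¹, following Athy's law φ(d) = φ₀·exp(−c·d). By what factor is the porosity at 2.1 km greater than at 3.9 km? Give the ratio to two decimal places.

φ(d₁)/φ(d₂) = e^(−c·d₁)/e^(−c·d₂) = e^{c(d₂−d₁)}
= exp(0.45 × 1.8) = exp(0.81) = 2.2479

2.25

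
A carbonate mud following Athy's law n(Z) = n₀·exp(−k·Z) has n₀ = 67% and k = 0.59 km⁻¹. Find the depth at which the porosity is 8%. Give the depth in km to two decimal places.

Invert Athy's law: Z = ln(n₀/n) / k
Z = ln(0.67/0.08) / 0.59 = ln(8.375) / 0.59 = 2.1253 / 0.59 = 3.602 km

3.60 km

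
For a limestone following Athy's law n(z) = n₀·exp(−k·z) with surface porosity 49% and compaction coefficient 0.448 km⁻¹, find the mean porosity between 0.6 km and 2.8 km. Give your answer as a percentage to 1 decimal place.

23.8%

⟨n⟩ = (1/(z₂−z₁)) ∫ n₀ e^(−kz) dz = n₀·(e^(−k·z₁) − e^(−k·z₂)) / (k·(z₂−z₁))
e^(−0.448×0.6) = 0.7643; e^(−0.448×2.8) = 0.2852
⟨n⟩ = 0.49 × (0.7643 − 0.2852) / (0.448 × 2.2) = 0.49 × 0.4860 = 0.2382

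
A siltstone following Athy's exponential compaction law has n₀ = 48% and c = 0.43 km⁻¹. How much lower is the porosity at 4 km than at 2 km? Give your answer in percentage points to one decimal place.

11.7 percentage points

n(2) = 0.48·e^(−0.43×2) = 0.2031
n(4) = 0.48·e^(−0.43×4) = 0.0860
Δn = 0.2031 − 0.0860 = 0.1172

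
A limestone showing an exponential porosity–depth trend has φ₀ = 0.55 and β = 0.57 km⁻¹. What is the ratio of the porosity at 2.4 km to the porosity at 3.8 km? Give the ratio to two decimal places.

2.22

φ(Z₁)/φ(Z₂) = e^(−β·Z₁)/e^(−β·Z₂) = e^{β(Z₂−Z₁)}
= exp(0.57 × 1.4) = exp(0.798) = 2.2211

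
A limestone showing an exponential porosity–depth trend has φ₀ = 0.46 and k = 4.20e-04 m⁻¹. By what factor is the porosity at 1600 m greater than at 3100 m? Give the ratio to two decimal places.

Working in km (1 km = 1000 m; k in km⁻¹ = k in m⁻¹ × 1000):
φ(d₁)/φ(d₂) = e^(−k·d₁)/e^(−k·d₂) = e^{k(d₂−d₁)}
= exp(0.42 × 1.5) = exp(0.63) = 1.8776

1.88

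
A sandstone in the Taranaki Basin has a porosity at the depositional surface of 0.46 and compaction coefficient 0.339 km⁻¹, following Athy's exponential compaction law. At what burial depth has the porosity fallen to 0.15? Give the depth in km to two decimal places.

3.31 km

Invert Athy's law: d = ln(n₀/n) / β
d = ln(0.46/0.15) / 0.339 = ln(3.067) / 0.339 = 1.1206 / 0.339 = 3.306 km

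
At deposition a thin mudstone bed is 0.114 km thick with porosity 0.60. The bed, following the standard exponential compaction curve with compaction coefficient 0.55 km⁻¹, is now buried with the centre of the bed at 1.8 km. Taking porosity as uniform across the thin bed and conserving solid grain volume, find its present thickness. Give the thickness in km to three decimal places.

0.059 km

Porosity at 1.8 km: n = 0.6·exp(−0.55×1.8) = 0.2229
Solid-volume conservation: h(1−n) = h₀(1−n₀) ⇒ h = h₀·(1−n₀)/(1−n)
h = 0.114 × (1 − 0.6)/(1 − 0.2229) = 0.114 × 0.5148 = 0.0587 km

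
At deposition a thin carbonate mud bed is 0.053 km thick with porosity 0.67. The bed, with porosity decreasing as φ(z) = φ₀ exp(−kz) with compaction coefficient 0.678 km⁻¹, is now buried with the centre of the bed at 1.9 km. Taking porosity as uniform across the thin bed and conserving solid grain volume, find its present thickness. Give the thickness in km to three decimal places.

Porosity at 1.9 km: φ = 0.67·exp(−0.678×1.9) = 0.1848
Solid-volume conservation: h(1−φ) = h₀(1−φ₀) ⇒ h = h₀·(1−φ₀)/(1−φ)
h = 0.053 × (1 − 0.67)/(1 − 0.1848) = 0.053 × 0.4048 = 0.0215 km

0.021 km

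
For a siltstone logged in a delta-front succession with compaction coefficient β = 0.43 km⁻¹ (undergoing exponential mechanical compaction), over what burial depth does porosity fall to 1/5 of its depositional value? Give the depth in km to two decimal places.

3.74 km

φ/φ₀ = 1/5 ⇒ exp(−β·z) = 1/5 ⇒ z = ln(5) / β
z = 1.6094 / 0.43 = 3.743 km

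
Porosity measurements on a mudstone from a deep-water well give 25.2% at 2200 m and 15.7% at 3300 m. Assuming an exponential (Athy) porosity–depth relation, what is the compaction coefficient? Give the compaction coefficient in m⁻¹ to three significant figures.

Working in km (1 km = 1000 m; c in km⁻¹ = c in m⁻¹ × 1000):
Athy: φ(Z) = φ₀ e^(−cZ) ⇒ φ₁/φ₂ = e^{c(Z₂−Z₁)} ⇒ c = ln(φ₁/φ₂)/(Z₂−Z₁)
c = ln(0.252/0.157) / (3.3 − 2.2) = ln(1.605) / 1.1 = 0.4732 / 1.1 = 0.4302 km⁻¹

0.000430 m⁻¹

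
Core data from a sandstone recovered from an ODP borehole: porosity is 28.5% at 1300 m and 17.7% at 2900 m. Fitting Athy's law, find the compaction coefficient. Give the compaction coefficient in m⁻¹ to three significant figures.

Working in km (1 km = 1000 m; k in km⁻¹ = k in m⁻¹ × 1000):
Athy: n(d) = n₀ e^(−kd) ⇒ n₁/n₂ = e^{k(d₂−d₁)} ⇒ k = ln(n₁/n₂)/(d₂−d₁)
k = ln(0.285/0.177) / (2.9 − 1.3) = ln(1.61) / 1.6 = 0.4763 / 1.6 = 0.2977 km⁻¹

0.000298 m⁻¹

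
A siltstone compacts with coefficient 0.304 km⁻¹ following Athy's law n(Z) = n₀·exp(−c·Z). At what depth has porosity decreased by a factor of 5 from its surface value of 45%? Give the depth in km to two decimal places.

5.29 km

n/n₀ = 1/5 ⇒ exp(−c·Z) = 1/5 ⇒ Z = ln(5) / c
Z = 1.6094 / 0.304 = 5.294 km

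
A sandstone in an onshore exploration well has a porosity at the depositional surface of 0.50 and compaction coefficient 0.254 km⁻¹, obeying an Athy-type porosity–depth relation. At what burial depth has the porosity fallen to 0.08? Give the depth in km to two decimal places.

7.21 km

Invert Athy's law: d = ln(n₀/n) / c
d = ln(0.5/0.08) / 0.254 = ln(6.25) / 0.254 = 1.8326 / 0.254 = 7.215 km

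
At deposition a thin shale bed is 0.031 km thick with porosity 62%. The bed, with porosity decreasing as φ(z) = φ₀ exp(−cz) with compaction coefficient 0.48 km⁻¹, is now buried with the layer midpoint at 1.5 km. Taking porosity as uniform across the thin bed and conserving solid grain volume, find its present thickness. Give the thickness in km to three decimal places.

0.017 km

Porosity at 1.5 km: φ = 0.62·exp(−0.48×1.5) = 0.3018
Solid-volume conservation: h(1−φ) = h₀(1−φ₀) ⇒ h = h₀·(1−φ₀)/(1−φ)
h = 0.031 × (1 − 0.62)/(1 − 0.3018) = 0.031 × 0.5442 = 0.0169 km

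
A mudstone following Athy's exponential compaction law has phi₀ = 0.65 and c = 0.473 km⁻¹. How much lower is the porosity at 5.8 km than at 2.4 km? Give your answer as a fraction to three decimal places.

0.167

phi(2.4) = 0.65·e^(−0.473×2.4) = 0.2089
phi(5.8) = 0.65·e^(−0.473×5.8) = 0.0418
Δphi = 0.2089 − 0.0418 = 0.1671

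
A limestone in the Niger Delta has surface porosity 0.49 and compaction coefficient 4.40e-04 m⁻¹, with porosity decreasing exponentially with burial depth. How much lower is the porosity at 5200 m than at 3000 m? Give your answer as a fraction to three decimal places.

0.081

Working in km (1 km = 1000 m; k in km⁻¹ = k in m⁻¹ × 1000):
n(3) = 0.49·e^(−0.44×3) = 0.1309
n(5.2) = 0.49·e^(−0.44×5.2) = 0.0497
Δn = 0.1309 − 0.0497 = 0.0812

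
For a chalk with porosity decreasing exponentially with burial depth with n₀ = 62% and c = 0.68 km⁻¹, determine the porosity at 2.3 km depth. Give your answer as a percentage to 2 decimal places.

12.98%

n = n₀·exp(−c·Z) = 0.62 × exp(−0.68 × 2.3) = 0.62 × exp(−1.564)
  = 0.62 × 0.2093 = 0.1298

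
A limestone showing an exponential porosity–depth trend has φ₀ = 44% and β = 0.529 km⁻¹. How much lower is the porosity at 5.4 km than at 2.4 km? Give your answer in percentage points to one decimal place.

9.8 percentage points

φ(2.4) = 0.44·e^(−0.529×2.4) = 0.1236
φ(5.4) = 0.44·e^(−0.529×5.4) = 0.0253
Δφ = 0.1236 − 0.0253 = 0.0983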